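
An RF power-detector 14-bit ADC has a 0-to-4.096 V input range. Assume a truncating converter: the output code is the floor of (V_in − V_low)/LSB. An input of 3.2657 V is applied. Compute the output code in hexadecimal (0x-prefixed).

With 16384 levels over 4.096 V, one step is 250.00 µV.
(V_in − V_low)/LSB = (3.2657 − 0) / 0.00025 = 13062.800.
Floor → code 13062.
In hexadecimal (0x-prefixed): 0x3306.

code 0x3306 (decimal 13062)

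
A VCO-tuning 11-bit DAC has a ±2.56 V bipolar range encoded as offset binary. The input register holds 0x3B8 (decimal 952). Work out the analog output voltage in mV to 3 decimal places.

LSB = 5.12 V / 2^11 = 2.500 mV.
Code 0x3B8 = 952 decimal.
V_out = (−2.56) + 952 × 0.0025 V = -0.18 V.
= -180.000 mV.

-180.000 mV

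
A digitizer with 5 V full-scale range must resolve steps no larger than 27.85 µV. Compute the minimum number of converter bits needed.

Number of steps required ≥ 5 V / 27.85 µV = 179533.21.
Need 2^N ≥ 179533.21; 2^17 = 131072, 2^18 = 262144.
Minimum N = 18.

18 bits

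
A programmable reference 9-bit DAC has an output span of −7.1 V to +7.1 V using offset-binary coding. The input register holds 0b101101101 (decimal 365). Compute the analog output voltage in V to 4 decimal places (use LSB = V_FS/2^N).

3.0230 V

LSB = 14.2 V / 2^9 = 27.734 mV.
Code 0b101101101 = 365 decimal.
V_out = (−7.1) + 365 × 0.0277344 V = 3.02305 V.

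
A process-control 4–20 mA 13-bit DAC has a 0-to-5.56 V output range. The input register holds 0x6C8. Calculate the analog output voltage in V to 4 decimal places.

1.1782 V

LSB = 5.56 V / 2^13 = 0.679 mV.
Code 0x6C8 = 1736 decimal.
V_out = 0 + 1736 × 0.000678711 V = 1.17824 V.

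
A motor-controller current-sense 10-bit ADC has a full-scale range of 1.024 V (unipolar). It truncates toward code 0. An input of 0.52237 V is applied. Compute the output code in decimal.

LSB = 1.024 V / 1024 = 1.000 mV.
(0.52237 − 0) / 0.001 = 522.370 LSBs.
⌊·⌋(522.370) = 522.

code 522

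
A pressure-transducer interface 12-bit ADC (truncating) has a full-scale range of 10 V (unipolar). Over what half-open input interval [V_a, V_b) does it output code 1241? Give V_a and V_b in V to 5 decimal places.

LSB = 10/2^12 = 2.441 mV.
V_a = V_low + 1241·LSB = 3.02979 V; V_b = V_low + 1242·LSB = 3.03223 V.

[3.02979 V, 3.03223 V)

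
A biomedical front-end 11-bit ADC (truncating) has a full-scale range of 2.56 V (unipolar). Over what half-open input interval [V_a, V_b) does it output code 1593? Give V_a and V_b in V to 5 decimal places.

LSB = 2.56/2^11 = 1.250 mV.
V_a = V_low + 1593·LSB = 1.99125 V; V_b = V_low + 1594·LSB = 1.9925 V.

[1.99125 V, 1.99250 V)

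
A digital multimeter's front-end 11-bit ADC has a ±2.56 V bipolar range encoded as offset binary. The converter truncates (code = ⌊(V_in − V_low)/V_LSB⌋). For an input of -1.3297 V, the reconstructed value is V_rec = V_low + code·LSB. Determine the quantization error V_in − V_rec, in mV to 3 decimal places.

One LSB is 5.12 V / 2048 = 2.500 mV.
Scaled input = 492.1200 LSBs, so code = 492.
V_rec = (−2.56) + 492·0.0025 = -1.33 V.
Error = -1.3297 − (−1.33) = 0.0003 V = 0.300 mV.

0.300 mV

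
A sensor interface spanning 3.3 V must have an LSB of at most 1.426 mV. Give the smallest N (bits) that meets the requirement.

Number of steps required ≥ 3.3 V / 1.426 mV = 2314.17.
Need 2^N ≥ 2314.17; 2^11 = 2048, 2^12 = 4096.
Minimum N = 12.

12 bits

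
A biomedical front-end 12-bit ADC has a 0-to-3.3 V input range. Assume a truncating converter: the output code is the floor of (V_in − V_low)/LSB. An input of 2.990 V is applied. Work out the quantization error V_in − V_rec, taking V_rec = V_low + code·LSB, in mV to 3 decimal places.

0.181 mV

Step size: 3.3 V ÷ 2^12 = 0.806 mV.
(2.990 − 0)/0.000805664 = 3711.2242; ⌊·⌋ gives code 3711.
Reconstructed: 2.9898193 V.
Difference: 0.000180664 V → 0.181 mV.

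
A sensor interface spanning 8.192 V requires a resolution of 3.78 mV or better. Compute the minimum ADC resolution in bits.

Number of steps required ≥ 8.192 V / 3.78 mV = 2167.20.
Need 2^N ≥ 2167.20; 2^11 = 2048, 2^12 = 4096.
Minimum N = 12.

12 bits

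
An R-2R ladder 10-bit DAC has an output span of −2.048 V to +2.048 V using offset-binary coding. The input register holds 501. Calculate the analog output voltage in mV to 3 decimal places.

-44.000 mV

LSB = 4.096 V / 2^10 = 4.000 mV.
V_out = (−2.048) + 501 × 0.004 V = -0.044 V.
= -44.000 mV.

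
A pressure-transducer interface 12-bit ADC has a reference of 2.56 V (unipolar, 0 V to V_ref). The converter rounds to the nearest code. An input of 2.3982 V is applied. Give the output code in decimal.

With 4096 levels over 2.56 V, one step is 0.625 mV.
(2.3982 − 0) / 0.000625 = 3837.120 LSBs.
So the output code is 3837.

code 3837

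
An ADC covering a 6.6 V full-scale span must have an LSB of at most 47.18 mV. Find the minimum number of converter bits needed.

Number of steps required ≥ 6.6 V / 47.18 mV = 139.89.
Need 2^N ≥ 139.89; 2^7 = 128, 2^8 = 256.
Minimum N = 8.

8 bits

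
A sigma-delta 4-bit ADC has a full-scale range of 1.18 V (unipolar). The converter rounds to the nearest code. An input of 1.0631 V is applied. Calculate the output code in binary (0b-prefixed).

code 0b1110 (decimal 14)

LSB = 1.18 V / 16 = 73.750 mV.
(1.0631 − 0) / 0.07375 = 14.415 LSBs.
round(14.415) = 14.
In binary (0b-prefixed): 0b1110.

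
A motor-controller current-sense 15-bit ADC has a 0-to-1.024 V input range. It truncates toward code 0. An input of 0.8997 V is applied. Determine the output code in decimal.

code 28790

LSB = 1.024 V / 32768 = 31.25 µV.
(V_in − V_low)/LSB = (0.8997 − 0) / 3.125e-05 = 28790.400.
So the output code is 28790.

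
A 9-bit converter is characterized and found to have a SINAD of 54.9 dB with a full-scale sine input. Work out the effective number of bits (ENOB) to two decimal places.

8.83 bits

ENOB = (SINAD − 1.76) / 6.02 = (54.9 − 1.76)/6.02 = 8.827.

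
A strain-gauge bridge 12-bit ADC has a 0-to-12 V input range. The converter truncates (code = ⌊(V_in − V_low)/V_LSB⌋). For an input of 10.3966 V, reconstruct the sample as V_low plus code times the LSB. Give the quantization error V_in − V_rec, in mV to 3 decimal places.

2.069 mV

One LSB is 12 V / 4096 = 2.930 mV.
Scaled input = 3548.7061 LSBs, so code = 3548.
Code 3548 maps back to 0 + 3548×0.00292969 V = 10.394531 V.
V_in − V_rec = 0.00206875 V = 2.069 mV.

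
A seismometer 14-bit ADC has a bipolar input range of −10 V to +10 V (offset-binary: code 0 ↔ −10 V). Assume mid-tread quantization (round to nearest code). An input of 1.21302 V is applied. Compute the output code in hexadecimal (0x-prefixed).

code 0x23E2 (decimal 9186)

Full-scale span = 20 V; LSB = 20/2^14 = 1.221 mV.
(1.21302 − (−10)) / 0.0012207 = 9185.706 LSBs.
So the output code is 9186.
In hexadecimal (0x-prefixed): 0x23E2.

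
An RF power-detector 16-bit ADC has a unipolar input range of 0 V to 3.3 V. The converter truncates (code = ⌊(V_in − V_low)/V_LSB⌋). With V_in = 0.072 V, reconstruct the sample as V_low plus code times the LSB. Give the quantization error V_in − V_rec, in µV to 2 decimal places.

LSB = 3.3/2^16 = 50.35 µV.
(V_in − V_low)/LSB = (0.072 − 0)/5.0354e-05 = 1429.8764 → code 1429 (floor).
Code 1429 maps back to 0 + 1429×5.0354e-05 V = 0.071955872 V.
Difference: 4.41284e-05 V → 44.13 µV.

44.13 µV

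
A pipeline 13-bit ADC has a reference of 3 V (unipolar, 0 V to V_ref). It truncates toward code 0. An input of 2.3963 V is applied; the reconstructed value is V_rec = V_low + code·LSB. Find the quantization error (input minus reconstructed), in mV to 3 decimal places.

0.182 mV

One LSB is 3 V / 8192 = 366.21 µV.
Scaled input = 6543.4965 LSBs, so code = 6543.
V_rec = 0 + 6543·0.000366211 = 2.3961182 V.
V_in − V_rec = 0.000181836 V = 0.182 mV.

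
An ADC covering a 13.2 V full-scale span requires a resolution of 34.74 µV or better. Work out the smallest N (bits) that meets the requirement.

Number of steps required ≥ 13.2 V / 34.74 µV = 379965.46.
Need 2^N ≥ 379965.46; 2^18 = 262144, 2^19 = 524288.
Minimum N = 19.

19 bits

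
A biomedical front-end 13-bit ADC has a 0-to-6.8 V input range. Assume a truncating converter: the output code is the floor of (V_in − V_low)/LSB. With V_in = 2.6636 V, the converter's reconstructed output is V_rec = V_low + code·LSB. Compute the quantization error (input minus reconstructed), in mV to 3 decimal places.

0.709 mV

LSB = 6.8/2^13 = 0.830 mV.
(V_in − V_low)/LSB = (2.6636 − 0)/0.000830078 = 3208.8546 → code 3208 (floor).
Code 3208 maps back to 0 + 3208×0.000830078 V = 2.6628906 V.
Error = 2.6636 − 2.6628906 = 0.000709375 V = 0.709 mV.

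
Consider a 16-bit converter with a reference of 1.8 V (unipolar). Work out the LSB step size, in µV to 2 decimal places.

27.47 µV

Full-scale span = 1.8 V.
LSB = 1.8 / 2^16 = 1.8 / 65536 = 2.74658e-05 V = 27.47 µV.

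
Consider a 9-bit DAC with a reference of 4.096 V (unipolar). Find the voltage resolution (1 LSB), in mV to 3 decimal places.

Full-scale span = 4.096 V.
LSB = 4.096 / 2^9 = 4.096 / 512 = 0.008 V = 8.000 mV.

8.000 mV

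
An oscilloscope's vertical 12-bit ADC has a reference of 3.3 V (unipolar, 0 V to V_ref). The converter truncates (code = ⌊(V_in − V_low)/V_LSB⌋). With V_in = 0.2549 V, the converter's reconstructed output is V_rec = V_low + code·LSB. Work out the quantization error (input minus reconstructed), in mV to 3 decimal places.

One LSB is 3.3 V / 4096 = 0.806 mV.
(V_in − V_low)/LSB = (0.2549 − 0)/0.000805664 = 316.3850 → code 316 (floor).
V_rec = 0 + 316·0.000805664 = 0.25458984 V.
Difference: 0.000310156 V → 0.310 mV.

0.310 mV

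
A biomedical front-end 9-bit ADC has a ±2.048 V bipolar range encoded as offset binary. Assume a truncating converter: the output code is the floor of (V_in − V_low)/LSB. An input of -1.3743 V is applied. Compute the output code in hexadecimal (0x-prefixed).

code 0x54 (decimal 84)

Full-scale span = 4.096 V; LSB = 4.096/2^9 = 8.000 mV.
Input sits at 84.213 steps above V_low.
So the output code is 84.
In hexadecimal (0x-prefixed): 0x54.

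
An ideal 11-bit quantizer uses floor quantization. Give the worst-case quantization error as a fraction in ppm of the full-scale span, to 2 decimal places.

488.28 ppm

Truncating → worst-case error = 1 LSB = V_FS/2^11, so 1e+06/2048 = 488.281 ppm of full scale.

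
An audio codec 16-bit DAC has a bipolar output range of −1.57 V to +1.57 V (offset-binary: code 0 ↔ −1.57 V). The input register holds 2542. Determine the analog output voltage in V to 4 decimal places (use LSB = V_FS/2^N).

LSB = 3.14 V / 2^16 = 47.91 µV.
V_out = (−1.57) + 2542 × 4.79126e-05 V = -1.44821 V.

-1.4482 V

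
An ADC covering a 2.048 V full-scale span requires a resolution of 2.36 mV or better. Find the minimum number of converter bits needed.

10 bits

Number of steps required ≥ 2.048 V / 2.36 mV = 867.80.
Need 2^N ≥ 867.80; 2^9 = 512, 2^10 = 1024.
Minimum N = 10.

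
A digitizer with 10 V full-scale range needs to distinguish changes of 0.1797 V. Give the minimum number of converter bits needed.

Number of steps required ≥ 10 V / 0.1797 V = 55.65.
Need 2^N ≥ 55.65; 2^5 = 32, 2^6 = 64.
Minimum N = 6.

6 bits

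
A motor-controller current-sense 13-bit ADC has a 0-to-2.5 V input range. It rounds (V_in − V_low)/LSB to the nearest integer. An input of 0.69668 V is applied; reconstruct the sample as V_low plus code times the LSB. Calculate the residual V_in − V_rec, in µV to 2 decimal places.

LSB = 2.5/2^13 = 305.18 µV.
Scaled input = 2282.8810 LSBs, so code = 2283.
Reconstructed: 0.69671631 V.
Error = 0.69668 − 0.69671631 = -3.63086e-05 V = -36.31 µV.

-36.31 µV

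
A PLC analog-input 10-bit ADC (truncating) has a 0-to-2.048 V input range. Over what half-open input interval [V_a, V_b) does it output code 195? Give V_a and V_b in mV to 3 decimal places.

[390.000 mV, 392.000 mV)

LSB = 2.048/2^10 = 2.000 mV.
V_a = V_low + 195·LSB = 0.39 V; V_b = V_low + 196·LSB = 0.392 V.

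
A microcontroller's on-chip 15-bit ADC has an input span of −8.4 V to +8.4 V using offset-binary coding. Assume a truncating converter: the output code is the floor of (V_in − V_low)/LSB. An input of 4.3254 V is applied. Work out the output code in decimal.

code 24820

Full-scale span = 16.8 V; LSB = 16.8/2^15 = 0.513 mV.
(V_in − V_low)/LSB = (4.3254 − (−8.4)) / 0.000512695 = 24820.590.
So the output code is 24820.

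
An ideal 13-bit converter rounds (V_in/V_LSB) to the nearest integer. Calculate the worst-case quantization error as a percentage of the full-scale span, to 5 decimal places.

0.00610 %

Rounding → worst-case error = ½ LSB = V_FS/2^14, so 100/16384 = 0.00610352 % of full scale.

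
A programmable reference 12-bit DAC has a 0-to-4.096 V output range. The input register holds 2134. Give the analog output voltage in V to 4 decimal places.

2.1340 V

LSB = 4.096 V / 2^12 = 1.000 mV.
V_out = 0 + 2134 × 0.001 V = 2.134 V.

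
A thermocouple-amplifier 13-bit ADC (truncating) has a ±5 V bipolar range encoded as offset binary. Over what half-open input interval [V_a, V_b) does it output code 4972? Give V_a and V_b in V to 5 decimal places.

LSB = 10/2^13 = 1.221 mV.
V_a = V_low + 4972·LSB = 1.06934 V; V_b = V_low + 4973·LSB = 1.07056 V.

[1.06934 V, 1.07056 V)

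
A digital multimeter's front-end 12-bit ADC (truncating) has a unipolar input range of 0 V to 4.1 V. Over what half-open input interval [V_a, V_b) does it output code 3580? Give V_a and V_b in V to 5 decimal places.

[3.58350 V, 3.58450 V)

LSB = 4.1/2^12 = 1.001 mV.
V_a = V_low + 3580·LSB = 3.5835 V; V_b = V_low + 3581·LSB = 3.5845 V.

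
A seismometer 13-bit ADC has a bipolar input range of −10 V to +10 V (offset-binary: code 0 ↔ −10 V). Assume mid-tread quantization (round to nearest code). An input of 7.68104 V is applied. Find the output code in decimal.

code 7242

Full-scale span = 20 V; LSB = 20/2^13 = 2.441 mV.
Input sits at 7242.154 steps above V_low.
round(7242.154) = 7242.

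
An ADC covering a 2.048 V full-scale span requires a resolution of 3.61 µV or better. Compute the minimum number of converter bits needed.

Number of steps required ≥ 2.048 V / 3.61 µV = 567313.02.
Need 2^N ≥ 567313.02; 2^19 = 524288, 2^20 = 1048576.
Minimum N = 20.

20 bits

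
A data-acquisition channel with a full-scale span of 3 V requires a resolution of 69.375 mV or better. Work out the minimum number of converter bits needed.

Number of steps required ≥ 3 V / 69.375 mV = 43.24.
Need 2^N ≥ 43.24; 2^5 = 32, 2^6 = 64.
Minimum N = 6.

6 bits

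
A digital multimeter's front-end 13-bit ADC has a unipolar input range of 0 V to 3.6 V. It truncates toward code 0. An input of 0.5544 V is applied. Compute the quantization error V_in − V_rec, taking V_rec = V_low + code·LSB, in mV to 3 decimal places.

Step size: 3.6 V ÷ 2^13 = 439.45 µV.
(V_in − V_low)/LSB = (0.5544 − 0)/0.000439453 = 1261.5680 → code 1261 (floor).
V_rec = 0 + 1261·0.000439453 = 0.55415039 V.
V_in − V_rec = 0.000249609 V = 0.250 mV.

0.250 mV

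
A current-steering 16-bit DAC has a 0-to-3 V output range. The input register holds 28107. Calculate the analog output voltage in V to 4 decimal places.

LSB = 3 V / 2^16 = 45.78 µV.
V_out = 0 + 28107 × 4.57764e-05 V = 1.28664 V.

1.2866 V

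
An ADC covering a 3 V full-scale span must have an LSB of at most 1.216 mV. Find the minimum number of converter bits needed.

Number of steps required ≥ 3 V / 1.216 mV = 2467.11.
Need 2^N ≥ 2467.11; 2^11 = 2048, 2^12 = 4096.
Minimum N = 12.

12 bits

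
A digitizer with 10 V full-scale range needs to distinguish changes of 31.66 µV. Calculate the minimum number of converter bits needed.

Number of steps required ≥ 10 V / 31.66 µV = 315855.97.
Need 2^N ≥ 315855.97; 2^18 = 262144, 2^19 = 524288.
Minimum N = 19.

19 bits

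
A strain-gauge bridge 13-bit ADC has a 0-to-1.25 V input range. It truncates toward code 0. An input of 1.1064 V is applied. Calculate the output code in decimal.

code 7250

LSB = 1.25 V / 8192 = 152.59 µV.
Input sits at 7250.903 steps above V_low.
So the output code is 7250.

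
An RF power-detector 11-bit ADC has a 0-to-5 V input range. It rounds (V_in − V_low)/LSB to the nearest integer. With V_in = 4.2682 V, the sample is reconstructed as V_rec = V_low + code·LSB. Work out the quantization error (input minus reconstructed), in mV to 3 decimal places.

0.622 mV

Step size: 5 V ÷ 2^11 = 2.441 mV.
(V_in − V_low)/LSB = (4.2682 − 0)/0.00244141 = 1748.2547 → code 1748 (round).
Reconstructed: 4.2675781 V.
Error = 4.2682 − 4.2675781 = 0.000621875 V = 0.622 mV.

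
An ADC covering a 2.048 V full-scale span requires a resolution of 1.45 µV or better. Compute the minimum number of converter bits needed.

Number of steps required ≥ 2.048 V / 1.45 µV = 1412413.79.
Need 2^N ≥ 1412413.79; 2^20 = 1048576, 2^21 = 2097152.
Minimum N = 21.

21 bits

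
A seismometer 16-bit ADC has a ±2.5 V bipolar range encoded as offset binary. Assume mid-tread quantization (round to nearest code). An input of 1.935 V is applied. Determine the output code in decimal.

code 58130

LSB = 5 V / 65536 = 76.29 µV.
(V_in − V_low)/LSB = (1.935 − (−2.5)) / 7.62939e-05 = 58130.432.
round(58130.432) = 58130.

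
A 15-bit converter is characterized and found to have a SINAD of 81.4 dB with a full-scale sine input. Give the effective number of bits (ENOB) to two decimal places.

13.23 bits

ENOB = (SINAD − 1.76) / 6.02 = (81.4 − 1.76)/6.02 = 13.229.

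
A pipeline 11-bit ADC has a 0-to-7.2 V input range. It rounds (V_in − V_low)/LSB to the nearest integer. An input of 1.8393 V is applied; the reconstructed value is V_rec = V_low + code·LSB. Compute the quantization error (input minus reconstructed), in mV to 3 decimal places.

Step size: 7.2 V ÷ 2^11 = 3.516 mV.
Scaled input = 523.1787 LSBs, so code = 523.
V_rec = 0 + 523·0.00351563 = 1.8386719 V.
V_in − V_rec = 0.000628125 V = 0.628 mV.

0.628 mV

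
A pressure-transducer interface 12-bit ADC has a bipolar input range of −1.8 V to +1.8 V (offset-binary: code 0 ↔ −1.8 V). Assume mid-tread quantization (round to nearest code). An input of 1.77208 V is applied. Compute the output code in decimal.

code 4064

With 4096 levels over 3.6 V, one step is 0.879 mV.
(V_in − V_low)/LSB = (1.77208 − (−1.8)) / 0.000878906 = 4064.233.
Round → code 4064.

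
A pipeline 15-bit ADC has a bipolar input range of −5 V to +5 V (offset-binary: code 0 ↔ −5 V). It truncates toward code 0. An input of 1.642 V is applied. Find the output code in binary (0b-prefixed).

code 0b101010100000100 (decimal 21764)

LSB = 10 V / 32768 = 305.18 µV.
(V_in − V_low)/LSB = (1.642 − (−5)) / 0.000305176 = 21764.506.
⌊·⌋(21764.506) = 21764.
In binary (0b-prefixed): 0b101010100000100.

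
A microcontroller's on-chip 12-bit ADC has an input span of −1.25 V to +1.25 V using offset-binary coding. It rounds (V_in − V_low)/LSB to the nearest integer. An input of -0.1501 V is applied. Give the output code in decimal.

code 1802

LSB = 2.5 V / 4096 = 0.610 mV.
Input sits at 1802.076 steps above V_low.
Round → code 1802.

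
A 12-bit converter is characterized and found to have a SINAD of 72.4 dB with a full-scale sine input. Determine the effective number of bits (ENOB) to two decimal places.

11.73 bits

ENOB = (SINAD − 1.76) / 6.02 = (72.4 − 1.76)/6.02 = 11.734.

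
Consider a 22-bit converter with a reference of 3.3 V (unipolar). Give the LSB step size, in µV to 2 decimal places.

0.79 µV

Full-scale span = 3.3 V.
LSB = 3.3 / 2^22 = 3.3 / 4194304 = 7.86781e-07 V = 0.79 µV.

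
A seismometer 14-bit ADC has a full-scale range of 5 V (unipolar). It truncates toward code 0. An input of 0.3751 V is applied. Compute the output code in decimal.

LSB = 5 V / 16384 = 305.18 µV.
(0.3751 − 0) / 0.000305176 = 1229.128 LSBs.
So the output code is 1229.

code 1229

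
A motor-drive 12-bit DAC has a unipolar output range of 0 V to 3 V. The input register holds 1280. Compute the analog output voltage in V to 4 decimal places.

0.9375 V

LSB = 3 V / 2^12 = 0.732 mV.
V_out = 0 + 1280 × 0.000732422 V = 0.9375 V.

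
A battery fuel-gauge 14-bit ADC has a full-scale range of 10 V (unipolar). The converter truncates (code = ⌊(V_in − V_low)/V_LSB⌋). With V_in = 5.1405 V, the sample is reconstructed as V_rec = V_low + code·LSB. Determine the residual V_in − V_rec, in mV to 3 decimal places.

Step size: 10 V ÷ 2^14 = 0.610 mV.
(V_in − V_low)/LSB = (5.1405 − 0)/0.000610352 = 8422.1952 → code 8422 (floor).
V_rec = 0 + 8422·0.000610352 = 5.1403809 V.
Error = 5.1405 − 5.1403809 = 0.000119141 V = 0.119 mV.

0.119 mV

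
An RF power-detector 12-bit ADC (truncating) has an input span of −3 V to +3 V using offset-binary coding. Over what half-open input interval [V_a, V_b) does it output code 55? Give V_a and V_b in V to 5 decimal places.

[-2.91943 V, -2.91797 V)

LSB = 6/2^12 = 1.465 mV.
V_a = V_low + 55·LSB = -2.91943 V; V_b = V_low + 56·LSB = -2.91797 V.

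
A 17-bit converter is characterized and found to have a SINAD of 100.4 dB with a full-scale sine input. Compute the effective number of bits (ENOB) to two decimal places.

16.39 bits

ENOB = (SINAD − 1.76) / 6.02 = (100.4 − 1.76)/6.02 = 16.385.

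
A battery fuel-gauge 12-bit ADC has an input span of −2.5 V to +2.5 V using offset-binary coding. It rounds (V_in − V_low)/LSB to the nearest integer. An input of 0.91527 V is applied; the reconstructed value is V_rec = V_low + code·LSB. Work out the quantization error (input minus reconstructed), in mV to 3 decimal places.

One LSB is 5 V / 4096 = 1.221 mV.
(V_in − V_low)/LSB = (0.91527 − (−2.5))/0.0012207 = 2797.7892 → code 2798 (round).
V_rec = (−2.5) + 2798·0.0012207 = 0.91552734 V.
Error = 0.91527 − 0.91552734 = -0.000257344 V = -0.257 mV.

-0.257 mV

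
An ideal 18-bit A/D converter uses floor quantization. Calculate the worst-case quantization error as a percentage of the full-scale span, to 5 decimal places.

0.00038 %

Truncating → worst-case error = 1 LSB = V_FS/2^18, so 100/262144 = 0.00038147 % of full scale.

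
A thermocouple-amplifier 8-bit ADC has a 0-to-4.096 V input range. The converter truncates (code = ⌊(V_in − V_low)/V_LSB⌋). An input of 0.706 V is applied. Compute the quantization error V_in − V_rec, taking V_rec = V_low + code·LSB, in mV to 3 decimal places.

2.000 mV

One LSB is 4.096 V / 256 = 16.000 mV.
Scaled input = 44.1250 LSBs, so code = 44.
Code 44 maps back to 0 + 44×0.016 V = 0.704 V.
Error = 0.706 − 0.704 = 0.002 V = 2.000 mV.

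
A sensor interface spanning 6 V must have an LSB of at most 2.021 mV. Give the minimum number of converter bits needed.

12 bits

Number of steps required ≥ 6 V / 2.021 mV = 2968.83.
Need 2^N ≥ 2968.83; 2^11 = 2048, 2^12 = 4096.
Minimum N = 12.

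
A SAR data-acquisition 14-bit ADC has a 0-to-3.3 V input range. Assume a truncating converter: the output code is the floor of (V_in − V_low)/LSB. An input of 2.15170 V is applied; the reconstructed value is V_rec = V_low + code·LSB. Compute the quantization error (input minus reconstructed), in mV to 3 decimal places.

Step size: 3.3 V ÷ 2^14 = 201.42 µV.
(2.15170 − 0)/0.000201416 = 10682.8645; ⌊·⌋ gives code 10682.
Reconstructed: 2.1515259 V.
Error = 2.15170 − 2.1515259 = 0.000174121 V = 0.174 mV.

0.174 mV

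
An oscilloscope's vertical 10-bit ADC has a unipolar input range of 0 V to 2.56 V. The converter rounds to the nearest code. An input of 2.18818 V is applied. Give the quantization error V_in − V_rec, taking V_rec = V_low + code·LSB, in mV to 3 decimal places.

0.680 mV

LSB = 2.56/2^10 = 2.500 mV.
(2.18818 − 0)/0.0025 = 875.2720; round gives code 875.
Code 875 maps back to 0 + 875×0.0025 V = 2.1875 V.
Difference: 0.00068 V → 0.680 mV.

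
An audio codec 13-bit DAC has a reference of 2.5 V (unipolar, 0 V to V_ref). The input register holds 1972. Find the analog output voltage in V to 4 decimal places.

0.6018 V

LSB = 2.5 V / 2^13 = 305.18 µV.
V_out = 0 + 1972 × 0.000305176 V = 0.601807 V.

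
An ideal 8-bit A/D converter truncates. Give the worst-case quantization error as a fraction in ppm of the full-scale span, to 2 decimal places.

3906.25 ppm

Truncating → worst-case error = 1 LSB = V_FS/2^8, so 1e+06/256 = 3906.25 ppm of full scale.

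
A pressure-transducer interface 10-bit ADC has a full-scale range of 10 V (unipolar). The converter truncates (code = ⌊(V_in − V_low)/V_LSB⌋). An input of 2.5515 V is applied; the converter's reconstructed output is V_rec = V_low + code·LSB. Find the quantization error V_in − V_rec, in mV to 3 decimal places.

One LSB is 10 V / 1024 = 9.766 mV.
Scaled input = 261.2736 LSBs, so code = 261.
Code 261 maps back to 0 + 261×0.00976562 V = 2.5488281 V.
V_in − V_rec = 0.00267188 V = 2.672 mV.

2.672 mV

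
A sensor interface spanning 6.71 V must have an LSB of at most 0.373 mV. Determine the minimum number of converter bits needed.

Number of steps required ≥ 6.71 V / 0.373 mV = 17989.28.
Need 2^N ≥ 17989.28; 2^14 = 16384, 2^15 = 32768.
Minimum N = 15.

15 bits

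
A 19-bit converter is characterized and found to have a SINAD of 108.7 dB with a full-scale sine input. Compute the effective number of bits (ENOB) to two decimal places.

ENOB = (SINAD − 1.76) / 6.02 = (108.7 − 1.76)/6.02 = 17.764.

17.76 bits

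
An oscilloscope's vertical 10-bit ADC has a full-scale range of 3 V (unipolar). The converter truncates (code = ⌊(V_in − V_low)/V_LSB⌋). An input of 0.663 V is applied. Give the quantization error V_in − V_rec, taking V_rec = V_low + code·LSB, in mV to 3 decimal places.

One LSB is 3 V / 1024 = 2.930 mV.
Scaled input = 226.3040 LSBs, so code = 226.
V_rec = 0 + 226·0.00292969 = 0.66210938 V.
Error = 0.663 − 0.66210938 = 0.000890625 V = 0.891 mV.

0.891 mV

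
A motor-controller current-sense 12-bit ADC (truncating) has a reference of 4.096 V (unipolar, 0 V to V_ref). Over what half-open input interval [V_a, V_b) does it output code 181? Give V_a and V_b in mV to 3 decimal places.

LSB = 4.096/2^12 = 1.000 mV.
V_a = V_low + 181·LSB = 0.181 V; V_b = V_low + 182·LSB = 0.182 V.

[181.000 mV, 182.000 mV)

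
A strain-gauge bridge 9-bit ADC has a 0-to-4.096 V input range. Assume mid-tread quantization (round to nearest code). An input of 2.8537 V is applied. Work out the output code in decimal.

LSB = 4.096 V / 512 = 8.000 mV.
Input sits at 356.712 steps above V_low.
round(356.712) = 357.

code 357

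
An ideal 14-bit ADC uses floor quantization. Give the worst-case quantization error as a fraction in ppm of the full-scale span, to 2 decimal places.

Truncating → worst-case error = 1 LSB = V_FS/2^14, so 1e+06/16384 = 61.0352 ppm of full scale.

61.04 ppm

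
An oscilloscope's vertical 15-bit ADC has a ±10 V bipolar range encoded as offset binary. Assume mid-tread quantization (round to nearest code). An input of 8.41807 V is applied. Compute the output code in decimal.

code 30176

With 32768 levels over 20 V, one step is 0.610 mV.
(8.41807 − (−10)) / 0.000610352 = 30176.166 LSBs.
Round → code 30176.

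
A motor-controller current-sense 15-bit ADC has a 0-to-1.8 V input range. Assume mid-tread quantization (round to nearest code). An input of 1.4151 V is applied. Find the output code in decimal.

code 25761

LSB = 1.8 V / 32768 = 54.93 µV.
(V_in − V_low)/LSB = (1.4151 − 0) / 5.49316e-05 = 25761.109.
So the output code is 25761.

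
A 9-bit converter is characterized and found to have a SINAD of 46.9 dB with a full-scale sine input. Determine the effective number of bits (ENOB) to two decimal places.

ENOB = (SINAD − 1.76) / 6.02 = (46.9 − 1.76)/6.02 = 7.498.

7.50 bits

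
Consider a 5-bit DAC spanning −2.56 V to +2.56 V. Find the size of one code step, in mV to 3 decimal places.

160.000 mV

Full-scale span = 5.12 V.
LSB = 5.12 / 2^5 = 5.12 / 32 = 0.16 V = 160.000 mV.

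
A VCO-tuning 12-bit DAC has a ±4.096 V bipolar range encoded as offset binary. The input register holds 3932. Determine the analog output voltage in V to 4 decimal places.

3.7680 V

LSB = 8.192 V / 2^12 = 2.000 mV.
V_out = (−4.096) + 3932 × 0.002 V = 3.768 V.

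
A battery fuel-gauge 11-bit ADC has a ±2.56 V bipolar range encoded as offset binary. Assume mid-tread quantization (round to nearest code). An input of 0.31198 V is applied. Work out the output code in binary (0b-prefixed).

With 2048 levels over 5.12 V, one step is 2.500 mV.
(0.31198 − (−2.56)) / 0.0025 = 1148.792 LSBs.
round(1148.792) = 1149.
In binary (0b-prefixed): 0b10001111101.

code 0b10001111101 (decimal 1149)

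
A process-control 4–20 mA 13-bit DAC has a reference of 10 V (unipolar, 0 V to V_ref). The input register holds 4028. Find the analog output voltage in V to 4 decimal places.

4.9170 V

LSB = 10 V / 2^13 = 1.221 mV.
V_out = 0 + 4028 × 0.0012207 V = 4.91699 V.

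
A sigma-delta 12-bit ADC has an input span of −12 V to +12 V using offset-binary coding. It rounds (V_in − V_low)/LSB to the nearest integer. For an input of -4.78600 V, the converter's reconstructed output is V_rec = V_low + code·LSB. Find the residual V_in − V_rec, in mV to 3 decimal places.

One LSB is 24 V / 4096 = 5.859 mV.
Scaled input = 1231.1893 LSBs, so code = 1231.
Code 1231 maps back to (−12) + 1231×0.00585938 V = -4.7871094 V.
Error = -4.78600 − (−4.7871094) = 0.00110937 V = 1.109 mV.

1.109 mV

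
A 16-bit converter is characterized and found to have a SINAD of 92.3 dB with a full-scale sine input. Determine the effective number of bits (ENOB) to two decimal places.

ENOB = (SINAD − 1.76) / 6.02 = (92.3 − 1.76)/6.02 = 15.040.

15.04 bits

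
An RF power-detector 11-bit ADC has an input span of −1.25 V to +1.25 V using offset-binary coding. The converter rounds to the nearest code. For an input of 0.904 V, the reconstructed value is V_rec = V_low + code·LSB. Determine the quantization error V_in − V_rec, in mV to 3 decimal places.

One LSB is 2.5 V / 2048 = 1.221 mV.
(V_in − V_low)/LSB = (0.904 − (−1.25))/0.0012207 = 1764.5568 → code 1765 (round).
Code 1765 maps back to (−1.25) + 1765×0.0012207 V = 0.90454102 V.
Error = 0.904 − 0.90454102 = -0.000541016 V = -0.541 mV.

-0.541 mV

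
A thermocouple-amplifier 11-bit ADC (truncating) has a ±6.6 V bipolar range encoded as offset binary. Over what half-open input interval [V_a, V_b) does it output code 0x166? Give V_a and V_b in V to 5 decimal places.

LSB = 13.2/2^11 = 6.445 mV.
Code 0x166 = 358 decimal.
V_a = V_low + 358·LSB = -4.29258 V; V_b = V_low + 359·LSB = -4.28613 V.

[-4.29258 V, -4.28613 V)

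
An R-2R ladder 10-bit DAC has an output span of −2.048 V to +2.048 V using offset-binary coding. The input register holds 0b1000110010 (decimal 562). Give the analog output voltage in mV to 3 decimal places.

200.000 mV

LSB = 4.096 V / 2^10 = 4.000 mV.
Code 0b1000110010 = 562 decimal.
V_out = (−2.048) + 562 × 0.004 V = 0.2 V.
= 200.000 mV.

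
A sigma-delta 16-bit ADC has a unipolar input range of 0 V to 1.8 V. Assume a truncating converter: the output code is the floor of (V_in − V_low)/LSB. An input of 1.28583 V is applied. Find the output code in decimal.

Full-scale span = 1.8 V; LSB = 1.8/2^16 = 27.47 µV.
Input sits at 46815.642 steps above V_low.
Floor → code 46815.

code 46815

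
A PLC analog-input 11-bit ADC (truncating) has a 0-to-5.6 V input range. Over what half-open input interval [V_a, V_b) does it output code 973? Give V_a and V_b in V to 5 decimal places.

[2.66055 V, 2.66328 V)

LSB = 5.6/2^11 = 2.734 mV.
V_a = V_low + 973·LSB = 2.66055 V; V_b = V_low + 974·LSB = 2.66328 V.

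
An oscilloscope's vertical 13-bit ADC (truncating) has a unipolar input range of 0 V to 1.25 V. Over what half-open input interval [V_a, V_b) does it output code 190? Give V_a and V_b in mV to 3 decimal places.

[28.992 mV, 29.144 mV)

LSB = 1.25/2^13 = 152.59 µV.
V_a = V_low + 190·LSB = 0.0289917 V; V_b = V_low + 191·LSB = 0.0291443 V.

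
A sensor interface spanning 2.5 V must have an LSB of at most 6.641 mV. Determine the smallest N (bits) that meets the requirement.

9 bits

Number of steps required ≥ 2.5 V / 6.641 mV = 376.45.
Need 2^N ≥ 376.45; 2^8 = 256, 2^9 = 512.
Minimum N = 9.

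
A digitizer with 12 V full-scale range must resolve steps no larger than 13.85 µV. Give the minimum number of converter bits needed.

Number of steps required ≥ 12 V / 13.85 µV = 866425.99.
Need 2^N ≥ 866425.99; 2^19 = 524288, 2^20 = 1048576.
Minimum N = 20.

20 bits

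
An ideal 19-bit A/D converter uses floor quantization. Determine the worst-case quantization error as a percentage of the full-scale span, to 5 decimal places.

0.00019 %

Truncating → worst-case error = 1 LSB = V_FS/2^19, so 100/524288 = 0.000190735 % of full scale.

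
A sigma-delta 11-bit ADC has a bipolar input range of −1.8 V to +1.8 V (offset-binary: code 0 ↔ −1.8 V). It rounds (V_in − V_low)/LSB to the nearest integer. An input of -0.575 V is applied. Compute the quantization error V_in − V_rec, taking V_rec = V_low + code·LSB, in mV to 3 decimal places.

One LSB is 3.6 V / 2048 = 1.758 mV.
(-0.575 − (−1.8))/0.00175781 = 696.8889; round gives code 697.
V_rec = (−1.8) + 697·0.00175781 = -0.57480469 V.
Difference: -0.000195313 V → -0.195 mV.

-0.195 mV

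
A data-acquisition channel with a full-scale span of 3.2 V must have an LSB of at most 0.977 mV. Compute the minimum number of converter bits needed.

Number of steps required ≥ 3.2 V / 0.977 mV = 3275.33.
Need 2^N ≥ 3275.33; 2^11 = 2048, 2^12 = 4096.
Minimum N = 12.

12 bits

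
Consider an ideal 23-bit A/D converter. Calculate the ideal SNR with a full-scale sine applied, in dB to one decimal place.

140.2 dB

SNR ≈ 6.02·N + 1.76 dB = 6.02·23 + 1.76 = 140.22 dB.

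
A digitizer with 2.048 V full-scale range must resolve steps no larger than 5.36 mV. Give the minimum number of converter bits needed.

9 bits

Number of steps required ≥ 2.048 V / 5.36 mV = 382.09.
Need 2^N ≥ 382.09; 2^8 = 256, 2^9 = 512.
Minimum N = 9.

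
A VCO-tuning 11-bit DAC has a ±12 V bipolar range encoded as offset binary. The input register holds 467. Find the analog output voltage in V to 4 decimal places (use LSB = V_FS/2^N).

LSB = 24 V / 2^11 = 11.719 mV.
V_out = (−12) + 467 × 0.0117188 V = -6.52734 V.

-6.5273 V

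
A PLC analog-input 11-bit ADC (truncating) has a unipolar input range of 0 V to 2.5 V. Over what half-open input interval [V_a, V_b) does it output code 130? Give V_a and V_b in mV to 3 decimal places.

[158.691 mV, 159.912 mV)

LSB = 2.5/2^11 = 1.221 mV.
V_a = V_low + 130·LSB = 0.158691 V; V_b = V_low + 131·LSB = 0.159912 V.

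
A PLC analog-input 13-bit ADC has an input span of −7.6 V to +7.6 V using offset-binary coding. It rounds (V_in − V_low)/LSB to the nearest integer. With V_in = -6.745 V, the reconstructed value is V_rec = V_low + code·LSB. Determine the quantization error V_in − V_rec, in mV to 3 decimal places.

-0.371 mV

One LSB is 15.2 V / 8192 = 1.855 mV.
Scaled input = 460.8000 LSBs, so code = 461.
Reconstructed: -6.7446289 V.
Difference: -0.000371094 V → -0.371 mV.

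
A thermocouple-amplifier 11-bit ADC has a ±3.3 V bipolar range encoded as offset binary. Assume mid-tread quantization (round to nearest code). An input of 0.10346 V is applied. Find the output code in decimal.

Full-scale span = 6.6 V; LSB = 6.6/2^11 = 3.223 mV.
(0.10346 − (−3.3)) / 0.00322266 = 1056.104 LSBs.
So the output code is 1056.

code 1056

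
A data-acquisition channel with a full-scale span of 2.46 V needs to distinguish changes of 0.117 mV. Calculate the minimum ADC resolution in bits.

15 bits

Number of steps required ≥ 2.46 V / 0.117 mV = 21025.64.
Need 2^N ≥ 21025.64; 2^14 = 16384, 2^15 = 32768.
Minimum N = 15.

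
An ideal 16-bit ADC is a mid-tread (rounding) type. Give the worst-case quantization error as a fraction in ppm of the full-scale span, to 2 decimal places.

Rounding → worst-case error = ½ LSB = V_FS/2^17, so 1e+06/131072 = 7.62939 ppm of full scale.

7.63 ppm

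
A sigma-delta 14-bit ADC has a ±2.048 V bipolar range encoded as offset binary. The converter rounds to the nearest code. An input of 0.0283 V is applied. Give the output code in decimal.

Full-scale span = 4.096 V; LSB = 4.096/2^14 = 250.00 µV.
(V_in − V_low)/LSB = (0.0283 − (−2.048)) / 0.00025 = 8305.200.
round(8305.200) = 8305.

code 8305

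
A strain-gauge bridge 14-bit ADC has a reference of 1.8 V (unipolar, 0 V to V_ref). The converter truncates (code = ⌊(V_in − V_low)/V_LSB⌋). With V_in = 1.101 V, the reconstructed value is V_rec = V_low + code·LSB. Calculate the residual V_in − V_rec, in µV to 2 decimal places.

One LSB is 1.8 V / 16384 = 109.86 µV.
(1.101 − 0)/0.000109863 = 10021.5467; ⌊·⌋ gives code 10021.
V_rec = 0 + 10021·0.000109863 = 1.1009399 V.
V_in − V_rec = 6.00586e-05 V = 60.06 µV.

60.06 µV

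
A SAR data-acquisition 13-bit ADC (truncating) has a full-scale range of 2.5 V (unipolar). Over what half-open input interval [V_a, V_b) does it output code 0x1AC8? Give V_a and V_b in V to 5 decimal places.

[2.09229 V, 2.09259 V)

LSB = 2.5/2^13 = 305.18 µV.
Code 0x1AC8 = 6856 decimal.
V_a = V_low + 6856·LSB = 2.09229 V; V_b = V_low + 6857·LSB = 2.09259 V.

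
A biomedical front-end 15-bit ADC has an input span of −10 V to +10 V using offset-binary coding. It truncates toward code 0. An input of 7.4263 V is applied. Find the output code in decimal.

code 28551

Full-scale span = 20 V; LSB = 20/2^15 = 0.610 mV.
(V_in − V_low)/LSB = (7.4263 − (−10)) / 0.000610352 = 28551.250.
⌊·⌋(28551.250) = 28551.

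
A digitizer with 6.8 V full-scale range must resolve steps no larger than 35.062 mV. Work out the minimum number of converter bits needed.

8 bits

Number of steps required ≥ 6.8 V / 35.062 mV = 193.94.
Need 2^N ≥ 193.94; 2^7 = 128, 2^8 = 256.
Minimum N = 8.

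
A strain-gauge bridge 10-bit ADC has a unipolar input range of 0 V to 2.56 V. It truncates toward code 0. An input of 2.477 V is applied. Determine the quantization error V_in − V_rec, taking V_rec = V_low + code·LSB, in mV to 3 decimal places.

LSB = 2.56/2^10 = 2.500 mV.
(V_in − V_low)/LSB = (2.477 − 0)/0.0025 = 990.8000 → code 990 (floor).
V_rec = 0 + 990·0.0025 = 2.475 V.
Difference: 0.002 V → 2.000 mV.

2.000 mV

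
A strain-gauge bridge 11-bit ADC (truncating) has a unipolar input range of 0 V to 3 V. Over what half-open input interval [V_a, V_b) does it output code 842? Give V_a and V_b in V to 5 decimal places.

[1.23340 V, 1.23486 V)

LSB = 3/2^11 = 1.465 mV.
V_a = V_low + 842·LSB = 1.2334 V; V_b = V_low + 843·LSB = 1.23486 V.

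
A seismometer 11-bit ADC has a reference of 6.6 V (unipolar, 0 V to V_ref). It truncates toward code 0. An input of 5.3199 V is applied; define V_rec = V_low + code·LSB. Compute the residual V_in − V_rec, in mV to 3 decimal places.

2.517 mV

One LSB is 6.6 V / 2048 = 3.223 mV.
(V_in − V_low)/LSB = (5.3199 − 0)/0.00322266 = 1650.7811 → code 1650 (floor).
Code 1650 maps back to 0 + 1650×0.00322266 V = 5.3173828 V.
V_in − V_rec = 0.00251719 V = 2.517 mV.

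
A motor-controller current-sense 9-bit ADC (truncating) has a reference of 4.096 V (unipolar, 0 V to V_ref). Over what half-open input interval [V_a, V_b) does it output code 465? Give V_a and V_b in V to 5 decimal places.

[3.72000 V, 3.72800 V)

LSB = 4.096/2^9 = 8.000 mV.
V_a = V_low + 465·LSB = 3.72 V; V_b = V_low + 466·LSB = 3.728 V.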